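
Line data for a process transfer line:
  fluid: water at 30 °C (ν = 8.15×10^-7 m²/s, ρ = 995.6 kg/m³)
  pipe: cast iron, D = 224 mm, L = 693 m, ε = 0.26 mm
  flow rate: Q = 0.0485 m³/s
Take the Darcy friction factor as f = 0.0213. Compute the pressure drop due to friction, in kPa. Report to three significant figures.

Δp ≈ 49.7 kPa

V = 4Q/(πD²) = 4·0.0485/(π·0.224²) = 1.231 m/s
h_f = f(L/D)V²/(2g) = 0.02130·(693/0.224)·1.231²/(2·9.81) = 5.087 m
Δp = ρg·h_f = 995.6·9.81·5.087 = 49.69 kPa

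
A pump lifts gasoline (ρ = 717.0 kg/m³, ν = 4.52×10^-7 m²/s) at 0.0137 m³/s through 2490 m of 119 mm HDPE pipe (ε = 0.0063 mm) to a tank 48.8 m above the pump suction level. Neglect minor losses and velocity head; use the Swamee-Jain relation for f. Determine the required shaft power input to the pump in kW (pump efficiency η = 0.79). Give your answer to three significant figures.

P_shaft ≈ 8.87 kW

V = 4Q/(πD²) = 1.232 m/s; Re = 3.24×10^5; ε/D = 5.29×10^-5; f = 0.01479
h_f = f(L/D)V²/2g = 23.93 m
Total head H = z + h_f = 48.8 + 23.93 = 72.73 m
P_hyd = ρgQH = 717.0·9.81·0.0137·72.73 = 7.008 kW
P_shaft = P_hyd/η = 7.008/0.79 = 8.871 kW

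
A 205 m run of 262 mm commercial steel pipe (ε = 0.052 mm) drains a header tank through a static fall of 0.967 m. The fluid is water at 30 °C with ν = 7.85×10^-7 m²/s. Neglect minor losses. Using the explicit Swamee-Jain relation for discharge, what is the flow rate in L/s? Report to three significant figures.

Q ≈ 67.0 L/s

Swamee-Jain (Type II): Q = -0.965·√(gD⁵h_f/L)·ln[ε/(3.7D) + √(3.17ν²L/(gD³h_f))]
√(gD⁵h_f/L) = √(9.81·0.262⁵·0.967/205) = 0.007558
ε/(3.7D) = 5.36×10^-5; √(3.17ν²L/(gD³h_f)) = 4.84×10^-5
Q = -0.965·0.007558·ln(1.021×10^-4) = 0.06703 m³/s
Check: V = 1.24 m/s, Re = 4.15×10^5, f = 0.01576, h_f = 0.972 m ≈ 0.967 m ✓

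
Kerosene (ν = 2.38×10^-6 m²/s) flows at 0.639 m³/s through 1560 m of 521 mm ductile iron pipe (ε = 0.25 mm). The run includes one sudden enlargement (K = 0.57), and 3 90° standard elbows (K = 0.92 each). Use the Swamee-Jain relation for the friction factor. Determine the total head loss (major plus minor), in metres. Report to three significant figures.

H_L ≈ 25.4 m

V = 4Q/(πD²) = 2.997 m/s; V²/2g = 0.4579 m
Re = 6.56×10^5, ε/D = 4.80×10^-4 → f = 0.01743 (Swamee-Jain)
Major: h_f = f(L/D)·V²/2g = 0.01743·2994·0.4579 = 23.89 m
Minor: ΣK = 3.33; h_m = ΣK·V²/2g = 1.525 m
Total H_L = 23.89 + 1.525 = 25.42 m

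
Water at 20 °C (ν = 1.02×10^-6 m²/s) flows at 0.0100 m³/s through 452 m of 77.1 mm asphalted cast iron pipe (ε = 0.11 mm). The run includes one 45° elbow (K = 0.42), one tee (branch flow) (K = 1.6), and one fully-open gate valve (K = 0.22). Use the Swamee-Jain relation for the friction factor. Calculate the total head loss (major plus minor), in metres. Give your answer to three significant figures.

V = 4Q/(πD²) = 2.142 m/s; V²/2g = 0.2338 m
Re = 1.62×10^5, ε/D = 0.00143 → f = 0.02298 (Swamee-Jain)
Major: h_f = f(L/D)·V²/2g = 0.02298·5863·0.2338 = 31.50 m
Minor: ΣK = 2.24; h_m = ΣK·V²/2g = 0.5238 m
Total H_L = 31.50 + 0.5238 = 32.03 m

H_L ≈ 32.0 m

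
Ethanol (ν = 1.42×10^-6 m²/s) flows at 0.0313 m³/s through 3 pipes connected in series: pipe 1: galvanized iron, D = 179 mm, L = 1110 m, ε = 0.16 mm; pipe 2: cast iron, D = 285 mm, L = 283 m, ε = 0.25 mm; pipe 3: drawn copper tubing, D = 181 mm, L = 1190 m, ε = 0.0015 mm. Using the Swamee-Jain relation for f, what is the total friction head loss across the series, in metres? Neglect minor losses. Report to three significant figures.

Pipe 1: V = 1.244 m/s, Re = 1.57×10^5, ε/D = 8.94×10^-4, f = 0.02112, h_1 = f(L/D)V²/2g = 10.33 m
Pipe 2: V = 0.4906 m/s, Re = 9.85×10^4, ε/D = 8.77×10^-4, f = 0.02194, h_2 = f(L/D)V²/2g = 0.2673 m
Pipe 3: V = 1.216 m/s, Re = 1.55×10^5, ε/D = 8.29×10^-6, f = 0.01640, h_3 = f(L/D)V²/2g = 8.131 m
Series → Q common, losses add: H = Σh = 18.73 m

H ≈ 18.7 m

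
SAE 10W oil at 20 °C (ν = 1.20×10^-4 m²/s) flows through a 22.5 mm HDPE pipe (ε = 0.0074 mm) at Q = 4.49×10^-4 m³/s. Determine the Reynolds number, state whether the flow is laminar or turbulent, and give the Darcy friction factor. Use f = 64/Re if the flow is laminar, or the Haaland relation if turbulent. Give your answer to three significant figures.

V = 4Q/(πD²) = 1.129 m/s
Re = VD/ν = 1.129·0.0225/1.20×10^-4 = 212
Re < 2300 → laminar → f = 64/Re = 0.3023

Re ≈ 212; laminar; f = 64/Re ≈ 0.302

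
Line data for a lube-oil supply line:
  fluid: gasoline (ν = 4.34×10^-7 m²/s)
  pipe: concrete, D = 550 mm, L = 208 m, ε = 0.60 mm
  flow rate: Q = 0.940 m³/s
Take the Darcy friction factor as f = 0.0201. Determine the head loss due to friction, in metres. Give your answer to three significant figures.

V = 4Q/(πD²) = 4·0.940/(π·0.550²) = 3.957 m/s
h_f = f(L/D)V²/(2g) = 0.02010·(208/0.550)·3.957²/(2·9.81) = 6.065 m

h_f ≈ 6.06 m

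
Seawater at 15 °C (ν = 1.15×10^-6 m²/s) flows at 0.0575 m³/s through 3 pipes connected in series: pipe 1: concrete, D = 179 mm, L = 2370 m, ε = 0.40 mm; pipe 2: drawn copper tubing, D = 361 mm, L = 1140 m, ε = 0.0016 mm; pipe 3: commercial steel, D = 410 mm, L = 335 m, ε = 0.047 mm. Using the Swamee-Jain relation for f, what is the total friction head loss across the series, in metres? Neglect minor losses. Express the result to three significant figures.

Pipe 1: V = 2.285 m/s, Re = 3.56×10^5, ε/D = 0.00223, f = 0.02473, h_1 = f(L/D)V²/2g = 87.14 m
Pipe 2: V = 0.5618 m/s, Re = 1.76×10^5, ε/D = 4.43×10^-6, f = 0.01596, h_2 = f(L/D)V²/2g = 0.8106 m
Pipe 3: V = 0.4355 m/s, Re = 1.55×10^5, ε/D = 1.15×10^-4, f = 0.01718, h_3 = f(L/D)V²/2g = 0.1357 m
Series → Q common, losses add: H = Σh = 88.09 m

H ≈ 88.1 m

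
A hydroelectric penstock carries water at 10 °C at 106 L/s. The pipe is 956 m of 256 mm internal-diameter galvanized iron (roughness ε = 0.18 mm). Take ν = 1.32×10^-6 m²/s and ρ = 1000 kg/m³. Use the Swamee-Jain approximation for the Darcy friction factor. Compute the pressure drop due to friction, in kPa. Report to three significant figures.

Δp ≈ 151 kPa

V = 4Q/(πD²) = 4·0.106/(π·0.256²) = 2.059 m/s
Re = VD/ν = 2.059·0.256/1.32×10^-6 = 3.99×10^5 → turbulent
ε/D = 0.18/256 = 7.03×10^-4
Swamee-Jain: f = 0.01912
h_f = f(L/D)V²/(2g) = 0.01912·(956/0.256)·2.059²/(2·9.81) = 15.44 m
Δp = ρg·h_f = 1000·9.81·15.44 = 151.4 kPa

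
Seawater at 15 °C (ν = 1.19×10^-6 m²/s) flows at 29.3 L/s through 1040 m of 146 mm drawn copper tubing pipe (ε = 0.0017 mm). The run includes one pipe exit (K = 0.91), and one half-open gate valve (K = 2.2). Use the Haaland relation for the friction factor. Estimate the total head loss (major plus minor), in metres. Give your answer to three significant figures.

H_L ≈ 17.6 m

V = 4Q/(πD²) = 1.750 m/s; V²/2g = 0.1561 m
Re = 2.15×10^5, ε/D = 1.16×10^-5 → f = 0.01536 (Haaland)
Major: h_f = f(L/D)·V²/2g = 0.01536·7123·0.1561 = 17.08 m
Minor: ΣK = 3.11; h_m = ΣK·V²/2g = 0.4855 m
Total H_L = 17.08 + 0.4855 = 17.57 m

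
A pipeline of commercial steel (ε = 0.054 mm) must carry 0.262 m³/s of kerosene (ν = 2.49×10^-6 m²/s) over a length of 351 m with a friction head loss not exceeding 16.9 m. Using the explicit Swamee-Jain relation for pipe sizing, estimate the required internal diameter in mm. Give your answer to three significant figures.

Swamee-Jain (Type III): D = 0.66·[ε^1.25·(LQ²/(gh_f))^4.75 + ν·Q^9.4·(L/(gh_f))^5.2]^0.04
LQ²/(gh_f) = 0.1453; L/(gh_f) = 2.117
Term 1 = ε^1.25·(…)^4.75 = 4.86×10^-10; Term 2 = ν·Q^9.4·(…)^5.2 = 4.19×10^-10
D = 0.66·(4.86×10^-10 + 4.19×10^-10)^0.04 = 0.2870 m = 287 mm
Check: V = 4.05 m/s, Re = 4.67×10^5, f = 0.01549, h_f = 15.9 m ≈ 16.9 m ✓

D ≈ 287 mm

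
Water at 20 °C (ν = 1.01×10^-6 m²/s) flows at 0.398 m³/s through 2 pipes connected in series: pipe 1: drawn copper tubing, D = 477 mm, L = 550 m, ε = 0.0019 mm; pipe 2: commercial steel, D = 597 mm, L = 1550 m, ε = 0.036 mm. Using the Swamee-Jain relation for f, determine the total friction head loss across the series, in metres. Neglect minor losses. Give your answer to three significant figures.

Pipe 1: V = 2.227 m/s, Re = 1.05×10^6, ε/D = 3.98×10^-6, f = 0.01161, h_1 = f(L/D)V²/2g = 3.385 m
Pipe 2: V = 1.422 m/s, Re = 8.40×10^5, ε/D = 6.03×10^-5, f = 0.01311, h_2 = f(L/D)V²/2g = 3.508 m
Series → Q common, losses add: H = Σh = 6.893 m

H ≈ 6.89 m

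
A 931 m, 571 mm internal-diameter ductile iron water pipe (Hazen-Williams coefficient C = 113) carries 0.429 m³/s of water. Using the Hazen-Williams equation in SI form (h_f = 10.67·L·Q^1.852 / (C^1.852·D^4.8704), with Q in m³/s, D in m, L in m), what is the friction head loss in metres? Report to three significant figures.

h_f ≈ 5.00 m

h_f = 10.67·931·0.429^1.852 / (113^1.852·0.571^4.8704) = 5.005 m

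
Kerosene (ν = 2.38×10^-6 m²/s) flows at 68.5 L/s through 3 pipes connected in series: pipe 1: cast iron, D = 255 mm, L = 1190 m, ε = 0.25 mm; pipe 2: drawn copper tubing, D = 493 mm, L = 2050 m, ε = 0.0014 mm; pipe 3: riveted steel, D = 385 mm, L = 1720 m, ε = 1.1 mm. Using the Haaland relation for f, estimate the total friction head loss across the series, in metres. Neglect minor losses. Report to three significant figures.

H ≈ 11.8 m

Pipe 1: V = 1.341 m/s, Re = 1.44×10^5, ε/D = 9.80×10^-4, f = 0.02127, h_1 = f(L/D)V²/2g = 9.101 m
Pipe 2: V = 0.3588 m/s, Re = 7.43×10^4, ε/D = 2.84×10^-6, f = 0.01899, h_2 = f(L/D)V²/2g = 0.5182 m
Pipe 3: V = 0.5884 m/s, Re = 9.52×10^4, ε/D = 0.00286, f = 0.02713, h_3 = f(L/D)V²/2g = 2.139 m
Series → Q common, losses add: H = Σh = 11.76 m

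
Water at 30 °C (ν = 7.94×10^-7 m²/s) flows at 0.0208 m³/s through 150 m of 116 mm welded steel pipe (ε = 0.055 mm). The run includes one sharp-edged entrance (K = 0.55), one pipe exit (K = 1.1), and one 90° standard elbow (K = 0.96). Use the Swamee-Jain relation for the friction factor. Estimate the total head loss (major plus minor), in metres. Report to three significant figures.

H_L ≈ 5.17 m

V = 4Q/(πD²) = 1.968 m/s; V²/2g = 0.1974 m
Re = 2.88×10^5, ε/D = 4.74×10^-4 → f = 0.01824 (Swamee-Jain)
Major: h_f = f(L/D)·V²/2g = 0.01824·1293·0.1974 = 4.655 m
Minor: ΣK = 2.61; h_m = ΣK·V²/2g = 0.5153 m
Total H_L = 4.655 + 0.5153 = 5.171 m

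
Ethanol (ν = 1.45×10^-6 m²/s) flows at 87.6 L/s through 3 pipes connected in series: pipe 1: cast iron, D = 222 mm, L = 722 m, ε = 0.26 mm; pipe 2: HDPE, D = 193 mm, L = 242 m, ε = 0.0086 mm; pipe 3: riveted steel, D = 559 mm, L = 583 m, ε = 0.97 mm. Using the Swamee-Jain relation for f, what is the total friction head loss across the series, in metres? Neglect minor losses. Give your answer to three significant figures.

H ≈ 26.4 m

Pipe 1: V = 2.263 m/s, Re = 3.46×10^5, ε/D = 0.00117, f = 0.02131, h_1 = f(L/D)V²/2g = 18.09 m
Pipe 2: V = 2.994 m/s, Re = 3.99×10^5, ε/D = 4.46×10^-5, f = 0.01423, h_2 = f(L/D)V²/2g = 8.154 m
Pipe 3: V = 0.3569 m/s, Re = 1.38×10^5, ε/D = 0.00174, f = 0.02414, h_3 = f(L/D)V²/2g = 0.1635 m
Series → Q common, losses add: H = Σh = 26.41 m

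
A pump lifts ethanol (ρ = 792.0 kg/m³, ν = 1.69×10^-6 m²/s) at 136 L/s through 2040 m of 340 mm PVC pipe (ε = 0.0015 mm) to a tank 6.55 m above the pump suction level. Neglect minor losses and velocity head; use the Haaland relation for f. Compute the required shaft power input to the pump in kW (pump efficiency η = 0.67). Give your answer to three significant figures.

V = 4Q/(πD²) = 1.498 m/s; Re = 3.01×10^5; ε/D = 4.41×10^-6; f = 0.01437
h_f = f(L/D)V²/2g = 9.857 m
Total head H = z + h_f = 6.55 + 9.857 = 16.41 m
P_hyd = ρgQH = 792.0·9.81·0.136·16.41 = 17.34 kW
P_shaft = P_hyd/η = 17.34/0.67 = 25.88 kW

P_shaft ≈ 25.9 kW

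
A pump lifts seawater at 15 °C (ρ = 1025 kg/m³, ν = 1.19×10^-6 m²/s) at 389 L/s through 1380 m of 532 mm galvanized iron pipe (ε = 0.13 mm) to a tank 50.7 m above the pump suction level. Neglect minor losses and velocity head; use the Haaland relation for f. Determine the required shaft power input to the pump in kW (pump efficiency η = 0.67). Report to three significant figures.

V = 4Q/(πD²) = 1.750 m/s; Re = 7.82×10^5; ε/D = 2.44×10^-4; f = 0.01525
h_f = f(L/D)V²/2g = 6.175 m
Total head H = z + h_f = 50.7 + 6.175 = 56.88 m
P_hyd = ρgQH = 1025·9.81·0.389·56.88 = 222.5 kW
P_shaft = P_hyd/η = 222.5/0.67 = 332.0 kW

P_shaft ≈ 332 kW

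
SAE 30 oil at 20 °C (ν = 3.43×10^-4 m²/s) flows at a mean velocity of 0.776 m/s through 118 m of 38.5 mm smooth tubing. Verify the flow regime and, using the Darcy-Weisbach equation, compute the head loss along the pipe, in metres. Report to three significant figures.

Re = VD/ν = 0.776·0.03850/3.43×10^-4 = 87.1 → laminar (Re < 2300)
f = 64/Re = 0.7348
h_f = f(L/D)V²/(2g) = 0.7348·(118/0.03850)·0.776²/(2·9.81) = 69.12 m

h_f ≈ 69.1 m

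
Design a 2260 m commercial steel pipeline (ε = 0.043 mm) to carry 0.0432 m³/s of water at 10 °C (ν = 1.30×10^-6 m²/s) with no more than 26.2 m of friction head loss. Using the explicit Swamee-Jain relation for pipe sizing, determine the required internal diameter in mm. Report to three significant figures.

D ≈ 189 mm

Swamee-Jain (Type III): D = 0.66·[ε^1.25·(LQ²/(gh_f))^4.75 + ν·Q^9.4·(L/(gh_f))^5.2]^0.04
LQ²/(gh_f) = 0.01641; L/(gh_f) = 8.793
Term 1 = ε^1.25·(…)^4.75 = 1.16×10^-14; Term 2 = ν·Q^9.4·(…)^5.2 = 1.57×10^-14
D = 0.66·(1.16×10^-14 + 1.57×10^-14)^0.04 = 0.1892 m = 189 mm
Check: V = 1.54 m/s, Re = 2.24×10^5, f = 0.01708, h_f = 24.5 m ≈ 26.2 m ✓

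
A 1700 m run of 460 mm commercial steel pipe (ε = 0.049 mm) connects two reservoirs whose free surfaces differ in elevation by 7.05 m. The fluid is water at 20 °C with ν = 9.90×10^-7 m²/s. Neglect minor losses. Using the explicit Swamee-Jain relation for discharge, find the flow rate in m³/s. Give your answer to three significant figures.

Swamee-Jain (Type II): Q = -0.965·√(gD⁵h_f/L)·ln[ε/(3.7D) + √(3.17ν²L/(gD³h_f))]
√(gD⁵h_f/L) = √(9.81·0.460⁵·7.05/1700) = 0.02895
ε/(3.7D) = 2.88×10^-5; √(3.17ν²L/(gD³h_f)) = 2.80×10^-5
Q = -0.965·0.02895·ln(5.680×10^-5) = 0.2731 m³/s
Check: V = 1.64 m/s, Re = 7.63×10^5, f = 0.01392, h_f = 7.08 m ≈ 7.05 m ✓

Q ≈ 0.273 m³/s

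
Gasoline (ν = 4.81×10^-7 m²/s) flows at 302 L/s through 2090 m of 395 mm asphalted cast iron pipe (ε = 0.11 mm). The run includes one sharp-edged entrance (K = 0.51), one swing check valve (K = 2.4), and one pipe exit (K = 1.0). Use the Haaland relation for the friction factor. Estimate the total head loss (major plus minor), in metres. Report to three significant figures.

V = 4Q/(πD²) = 2.464 m/s; V²/2g = 0.3096 m
Re = 2.02×10^6, ε/D = 2.78×10^-4 → f = 0.01508 (Haaland)
Major: h_f = f(L/D)·V²/2g = 0.01508·5291·0.3096 = 24.70 m
Minor: ΣK = 3.91; h_m = ΣK·V²/2g = 1.210 m
Total H_L = 24.70 + 1.210 = 25.91 m

H_L ≈ 25.9 m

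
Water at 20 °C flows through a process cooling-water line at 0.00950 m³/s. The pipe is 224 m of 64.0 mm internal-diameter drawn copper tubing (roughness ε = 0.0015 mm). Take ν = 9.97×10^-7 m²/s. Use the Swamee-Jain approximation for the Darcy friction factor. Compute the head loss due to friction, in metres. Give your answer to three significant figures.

V = 4Q/(πD²) = 4·0.00950/(π·0.0640²) = 2.953 m/s
Re = VD/ν = 2.953·0.0640/9.97×10^-7 = 1.90×10^5 → turbulent
ε/D = 0.0015/64.0 = 2.34×10^-5
Swamee-Jain: f = 0.01590
h_f = f(L/D)V²/(2g) = 0.01590·(224/0.0640)·2.953²/(2·9.81) = 24.74 m

h_f ≈ 24.7 m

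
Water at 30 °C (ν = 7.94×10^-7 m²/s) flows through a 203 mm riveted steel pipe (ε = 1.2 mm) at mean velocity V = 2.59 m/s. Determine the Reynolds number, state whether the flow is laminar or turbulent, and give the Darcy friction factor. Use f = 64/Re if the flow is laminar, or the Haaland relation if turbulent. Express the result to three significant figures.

Re ≈ 6.62×10^5; turbulent; f ≈ 0.0321

Re = VD/ν = 2.590·0.203/7.94×10^-7 = 6.62×10^5
Re > 4000 → turbulent; ε/D = 0.00591
Haaland: f = 0.03215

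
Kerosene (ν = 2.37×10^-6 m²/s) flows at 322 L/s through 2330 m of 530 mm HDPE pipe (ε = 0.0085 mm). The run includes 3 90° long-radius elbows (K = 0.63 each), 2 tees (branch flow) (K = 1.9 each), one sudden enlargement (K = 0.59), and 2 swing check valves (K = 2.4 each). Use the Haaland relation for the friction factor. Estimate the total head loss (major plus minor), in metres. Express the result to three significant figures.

V = 4Q/(πD²) = 1.460 m/s; V²/2g = 0.1086 m
Re = 3.26×10^5, ε/D = 1.60×10^-5 → f = 0.01426 (Haaland)
Major: h_f = f(L/D)·V²/2g = 0.01426·4396·0.1086 = 6.806 m
Minor: ΣK = 11.1; h_m = ΣK·V²/2g = 1.203 m
Total H_L = 6.806 + 1.203 = 8.009 m

H_L ≈ 8.01 m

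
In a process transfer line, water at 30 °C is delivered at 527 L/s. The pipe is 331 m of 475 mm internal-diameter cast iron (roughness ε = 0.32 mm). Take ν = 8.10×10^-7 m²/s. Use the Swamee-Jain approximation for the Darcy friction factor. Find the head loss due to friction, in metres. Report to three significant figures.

V = 4Q/(πD²) = 4·0.527/(π·0.475²) = 2.974 m/s
Re = VD/ν = 2.974·0.475/8.10×10^-7 = 1.74×10^6 → turbulent
ε/D = 0.32/475 = 6.74×10^-4
Swamee-Jain: f = 0.01818
h_f = f(L/D)V²/(2g) = 0.01818·(331/0.475)·2.974²/(2·9.81) = 5.712 m

h_f ≈ 5.71 m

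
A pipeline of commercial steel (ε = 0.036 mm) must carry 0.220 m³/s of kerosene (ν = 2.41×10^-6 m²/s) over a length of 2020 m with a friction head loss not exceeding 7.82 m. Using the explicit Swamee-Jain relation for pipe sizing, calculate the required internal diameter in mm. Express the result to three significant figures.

D ≈ 443 mm

Swamee-Jain (Type III): D = 0.66·[ε^1.25·(LQ²/(gh_f))^4.75 + ν·Q^9.4·(L/(gh_f))^5.2]^0.04
LQ²/(gh_f) = 1.274; L/(gh_f) = 26.33
Term 1 = ε^1.25·(…)^4.75 = 8.82×10^-6; Term 2 = ν·Q^9.4·(…)^5.2 = 3.87×10^-5
D = 0.66·(8.82×10^-6 + 3.87×10^-5)^0.04 = 0.4432 m = 443 mm
Check: V = 1.43 m/s, Re = 2.62×10^5, f = 0.01556, h_f = 7.35 m ≈ 7.82 m ✓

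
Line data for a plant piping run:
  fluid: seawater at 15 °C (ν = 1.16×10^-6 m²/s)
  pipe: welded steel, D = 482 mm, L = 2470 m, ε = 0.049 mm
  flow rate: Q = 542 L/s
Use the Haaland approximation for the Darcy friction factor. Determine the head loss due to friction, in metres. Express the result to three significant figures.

V = 4Q/(πD²) = 4·0.542/(π·0.482²) = 2.970 m/s
Re = VD/ν = 2.970·0.482/1.16×10^-6 = 1.23×10^6 → turbulent
ε/D = 0.049/482 = 1.02×10^-4
Haaland: f = 0.01314
h_f = f(L/D)V²/(2g) = 0.01314·(2470/0.482)·2.970²/(2·9.81) = 30.28 m

h_f ≈ 30.3 m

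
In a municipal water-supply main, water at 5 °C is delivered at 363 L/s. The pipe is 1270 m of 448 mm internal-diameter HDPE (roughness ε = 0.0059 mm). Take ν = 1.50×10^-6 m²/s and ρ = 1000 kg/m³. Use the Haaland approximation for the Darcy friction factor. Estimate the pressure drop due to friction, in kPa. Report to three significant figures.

Δp ≈ 94.2 kPa

V = 4Q/(πD²) = 4·0.363/(π·0.448²) = 2.303 m/s
Re = VD/ν = 2.303·0.448/1.50×10^-6 = 6.88×10^5 → turbulent
ε/D = 0.0059/448 = 1.32×10^-5
Haaland: f = 0.01254
h_f = f(L/D)V²/(2g) = 0.01254·(1270/0.448)·2.303²/(2·9.81) = 9.607 m
Δp = ρg·h_f = 1000·9.81·9.607 = 94.24 kPa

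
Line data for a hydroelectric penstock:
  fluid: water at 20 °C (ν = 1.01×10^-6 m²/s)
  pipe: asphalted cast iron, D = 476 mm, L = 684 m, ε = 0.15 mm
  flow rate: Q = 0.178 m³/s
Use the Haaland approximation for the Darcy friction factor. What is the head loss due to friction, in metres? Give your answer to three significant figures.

h_f ≈ 1.20 m

V = 4Q/(πD²) = 4·0.178/(π·0.476²) = 1.000 m/s
Re = VD/ν = 1.000·0.476/1.01×10^-6 = 4.71×10^5 → turbulent
ε/D = 0.15/476 = 3.15×10^-4
Haaland: f = 0.01634
h_f = f(L/D)V²/(2g) = 0.01634·(684/0.476)·1.000²/(2·9.81) = 1.197 m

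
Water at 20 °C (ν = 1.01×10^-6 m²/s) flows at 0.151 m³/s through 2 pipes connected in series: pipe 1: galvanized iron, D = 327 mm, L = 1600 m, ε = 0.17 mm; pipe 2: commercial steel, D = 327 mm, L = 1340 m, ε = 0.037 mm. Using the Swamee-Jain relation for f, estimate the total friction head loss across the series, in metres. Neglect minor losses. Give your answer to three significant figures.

H ≈ 24.0 m

Pipe 1: V = 1.798 m/s, Re = 5.82×10^5, ε/D = 5.20×10^-4, f = 0.01777, h_1 = f(L/D)V²/2g = 14.33 m
Pipe 2: V = 1.798 m/s, Re = 5.82×10^5, ε/D = 1.13×10^-4, f = 0.01438, h_2 = f(L/D)V²/2g = 9.712 m
Series → Q common, losses add: H = Σh = 24.04 m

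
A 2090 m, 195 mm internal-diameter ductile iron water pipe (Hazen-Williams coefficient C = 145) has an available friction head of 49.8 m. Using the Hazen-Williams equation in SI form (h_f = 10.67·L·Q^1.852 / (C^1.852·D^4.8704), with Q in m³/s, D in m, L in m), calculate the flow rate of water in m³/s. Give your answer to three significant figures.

Rearranging: Q = [h_f·C^1.852·D^4.8704 / (10.67·L)]^(1/1.852)
Q = [49.8·145^1.852·0.195^4.8704 / (10.67·2090)]^0.540 = 0.07292 m³/s

Q ≈ 0.0729 m³/s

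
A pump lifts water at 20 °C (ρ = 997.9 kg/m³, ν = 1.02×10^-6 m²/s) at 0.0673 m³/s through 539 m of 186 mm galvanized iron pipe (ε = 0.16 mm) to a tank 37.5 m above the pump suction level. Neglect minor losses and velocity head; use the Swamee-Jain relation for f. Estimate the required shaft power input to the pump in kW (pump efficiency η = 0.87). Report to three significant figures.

P_shaft ≈ 42.0 kW

V = 4Q/(πD²) = 2.477 m/s; Re = 4.52×10^5; ε/D = 8.60×10^-4; f = 0.01979
h_f = f(L/D)V²/2g = 17.93 m
Total head H = z + h_f = 37.5 + 17.93 = 55.43 m
P_hyd = ρgQH = 997.9·9.81·0.0673·55.43 = 36.52 kW
P_shaft = P_hyd/η = 36.52/0.87 = 41.98 kW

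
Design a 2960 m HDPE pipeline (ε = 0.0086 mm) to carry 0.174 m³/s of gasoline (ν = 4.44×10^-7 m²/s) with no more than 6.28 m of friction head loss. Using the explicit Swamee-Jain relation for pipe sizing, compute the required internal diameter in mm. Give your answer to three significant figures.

D ≈ 429 mm

Swamee-Jain (Type III): D = 0.66·[ε^1.25·(LQ²/(gh_f))^4.75 + ν·Q^9.4·(L/(gh_f))^5.2]^0.04
LQ²/(gh_f) = 1.455; L/(gh_f) = 48.05
Term 1 = ε^1.25·(…)^4.75 = 2.76×10^-6; Term 2 = ν·Q^9.4·(…)^5.2 = 1.79×10^-5
D = 0.66·(2.76×10^-6 + 1.79×10^-5)^0.04 = 0.4287 m = 429 mm
Check: V = 1.21 m/s, Re = 1.16×10^6, f = 0.01184, h_f = 6.05 m ≈ 6.28 m ✓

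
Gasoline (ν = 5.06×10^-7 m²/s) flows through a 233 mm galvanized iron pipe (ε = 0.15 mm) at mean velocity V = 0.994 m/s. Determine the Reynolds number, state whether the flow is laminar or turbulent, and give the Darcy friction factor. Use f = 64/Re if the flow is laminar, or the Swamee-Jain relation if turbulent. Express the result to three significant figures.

Re ≈ 4.58×10^5; turbulent; f ≈ 0.0187

Re = VD/ν = 0.9940·0.233/5.06×10^-7 = 4.58×10^5
Re > 4000 → turbulent; ε/D = 6.44×10^-4
Swamee-Jain: f = 0.01869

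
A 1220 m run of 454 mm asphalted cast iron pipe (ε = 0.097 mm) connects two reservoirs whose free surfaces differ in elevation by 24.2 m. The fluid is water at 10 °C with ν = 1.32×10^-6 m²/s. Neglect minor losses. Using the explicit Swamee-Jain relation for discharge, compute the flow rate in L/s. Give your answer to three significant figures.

Q ≈ 561 L/s

Swamee-Jain (Type II): Q = -0.965·√(gD⁵h_f/L)·ln[ε/(3.7D) + √(3.17ν²L/(gD³h_f))]
√(gD⁵h_f/L) = √(9.81·0.454⁵·24.2/1220) = 0.06126
ε/(3.7D) = 5.77×10^-5; √(3.17ν²L/(gD³h_f)) = 1.74×10^-5
Q = -0.965·0.06126·ln(7.516×10^-5) = 0.5614 m³/s
Check: V = 3.47 m/s, Re = 1.19×10^6, f = 0.01478, h_f = 24.4 m ≈ 24.2 m ✓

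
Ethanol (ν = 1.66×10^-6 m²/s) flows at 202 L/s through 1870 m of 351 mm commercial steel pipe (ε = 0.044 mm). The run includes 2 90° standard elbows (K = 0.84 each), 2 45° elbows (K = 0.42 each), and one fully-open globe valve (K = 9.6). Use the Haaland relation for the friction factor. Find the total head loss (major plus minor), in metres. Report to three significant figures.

H_L ≈ 20.1 m

V = 4Q/(πD²) = 2.088 m/s; V²/2g = 0.2221 m
Re = 4.41×10^5, ε/D = 1.25×10^-4 → f = 0.01474 (Haaland)
Major: h_f = f(L/D)·V²/2g = 0.01474·5328·0.2221 = 17.44 m
Minor: ΣK = 12.1; h_m = ΣK·V²/2g = 2.692 m
Total H_L = 17.44 + 2.692 = 20.14 m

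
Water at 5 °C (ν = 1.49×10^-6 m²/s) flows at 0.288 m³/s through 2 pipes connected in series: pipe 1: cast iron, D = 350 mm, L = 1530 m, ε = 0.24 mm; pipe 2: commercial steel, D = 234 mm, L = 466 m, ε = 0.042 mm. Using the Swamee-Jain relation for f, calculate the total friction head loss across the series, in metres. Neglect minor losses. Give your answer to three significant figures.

Pipe 1: V = 2.993 m/s, Re = 7.03×10^5, ε/D = 6.86×10^-4, f = 0.01862, h_1 = f(L/D)V²/2g = 37.18 m
Pipe 2: V = 6.697 m/s, Re = 1.05×10^6, ε/D = 1.79×10^-4, f = 0.01450, h_2 = f(L/D)V²/2g = 65.99 m
Series → Q common, losses add: H = Σh = 103.2 m

H ≈ 103 m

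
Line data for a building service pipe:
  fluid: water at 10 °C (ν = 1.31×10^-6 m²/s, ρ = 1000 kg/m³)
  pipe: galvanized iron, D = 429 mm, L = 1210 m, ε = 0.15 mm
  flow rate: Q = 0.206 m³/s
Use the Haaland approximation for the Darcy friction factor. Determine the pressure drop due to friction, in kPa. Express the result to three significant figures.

Δp ≈ 47.6 kPa

V = 4Q/(πD²) = 4·0.206/(π·0.429²) = 1.425 m/s
Re = VD/ν = 1.425·0.429/1.31×10^-6 = 4.67×10^5 → turbulent
ε/D = 0.15/429 = 3.50×10^-4
Haaland: f = 0.01661
h_f = f(L/D)V²/(2g) = 0.01661·(1210/0.429)·1.425²/(2·9.81) = 4.849 m
Δp = ρg·h_f = 1000·9.81·4.849 = 47.57 kPa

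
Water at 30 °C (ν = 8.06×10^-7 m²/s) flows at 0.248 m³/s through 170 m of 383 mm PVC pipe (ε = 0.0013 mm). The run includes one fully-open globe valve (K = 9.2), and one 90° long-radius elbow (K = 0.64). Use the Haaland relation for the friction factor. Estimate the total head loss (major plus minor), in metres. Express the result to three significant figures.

V = 4Q/(πD²) = 2.153 m/s; V²/2g = 0.2362 m
Re = 1.02×10^6, ε/D = 3.39×10^-6 → f = 0.01160 (Haaland)
Major: h_f = f(L/D)·V²/2g = 0.01160·443.9·0.2362 = 1.216 m
Minor: ΣK = 9.84; h_m = ΣK·V²/2g = 2.324 m
Total H_L = 1.216 + 2.324 = 3.540 m

H_L ≈ 3.54 m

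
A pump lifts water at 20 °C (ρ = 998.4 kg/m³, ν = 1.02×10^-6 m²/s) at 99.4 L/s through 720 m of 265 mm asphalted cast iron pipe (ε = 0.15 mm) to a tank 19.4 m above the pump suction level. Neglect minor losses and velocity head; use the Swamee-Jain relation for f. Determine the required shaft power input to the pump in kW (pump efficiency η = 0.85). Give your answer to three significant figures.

V = 4Q/(πD²) = 1.802 m/s; Re = 4.68×10^5; ε/D = 5.66×10^-4; f = 0.01823
h_f = f(L/D)V²/2g = 8.201 m
Total head H = z + h_f = 19.4 + 8.201 = 27.60 m
P_hyd = ρgQH = 998.4·9.81·0.0994·27.60 = 26.87 kW
P_shaft = P_hyd/η = 26.87/0.85 = 31.61 kW

P_shaft ≈ 31.6 kW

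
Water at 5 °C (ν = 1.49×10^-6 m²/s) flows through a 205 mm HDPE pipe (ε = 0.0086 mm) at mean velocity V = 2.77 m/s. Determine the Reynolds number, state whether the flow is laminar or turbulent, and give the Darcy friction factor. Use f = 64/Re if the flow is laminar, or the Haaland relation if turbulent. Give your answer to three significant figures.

Re = VD/ν = 2.770·0.205/1.49×10^-6 = 3.81×10^5
Re > 4000 → turbulent; ε/D = 4.20×10^-5
Haaland: f = 0.01415

Re ≈ 3.81×10^5; turbulent; f ≈ 0.0141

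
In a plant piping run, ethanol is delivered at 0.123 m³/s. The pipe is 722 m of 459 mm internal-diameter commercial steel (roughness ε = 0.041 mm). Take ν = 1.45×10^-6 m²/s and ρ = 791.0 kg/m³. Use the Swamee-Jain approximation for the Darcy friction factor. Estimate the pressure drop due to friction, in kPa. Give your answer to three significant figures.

V = 4Q/(πD²) = 4·0.123/(π·0.459²) = 0.7433 m/s
Re = VD/ν = 0.7433·0.459/1.45×10^-6 = 2.35×10^5 → turbulent
ε/D = 0.041/459 = 8.93×10^-5
Swamee-Jain: f = 0.01590
h_f = f(L/D)V²/(2g) = 0.01590·(722/0.459)·0.7433²/(2·9.81) = 0.7042 m
Δp = ρg·h_f = 791.0·9.81·0.7042 = 5.464 kPa

Δp ≈ 5.46 kPa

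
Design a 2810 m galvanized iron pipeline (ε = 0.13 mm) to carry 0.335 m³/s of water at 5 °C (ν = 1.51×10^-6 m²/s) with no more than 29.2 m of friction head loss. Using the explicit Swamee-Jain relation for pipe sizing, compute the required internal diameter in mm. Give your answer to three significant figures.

D ≈ 435 mm

Swamee-Jain (Type III): D = 0.66·[ε^1.25·(LQ²/(gh_f))^4.75 + ν·Q^9.4·(L/(gh_f))^5.2]^0.04
LQ²/(gh_f) = 1.101; L/(gh_f) = 9.810
Term 1 = ε^1.25·(…)^4.75 = 2.19×10^-5; Term 2 = ν·Q^9.4·(…)^5.2 = 7.43×10^-6
D = 0.66·(2.19×10^-5 + 7.43×10^-6)^0.04 = 0.4348 m = 435 mm
Check: V = 2.26 m/s, Re = 6.50×10^5, f = 0.01609, h_f = 27.0 m ≈ 29.2 m ✓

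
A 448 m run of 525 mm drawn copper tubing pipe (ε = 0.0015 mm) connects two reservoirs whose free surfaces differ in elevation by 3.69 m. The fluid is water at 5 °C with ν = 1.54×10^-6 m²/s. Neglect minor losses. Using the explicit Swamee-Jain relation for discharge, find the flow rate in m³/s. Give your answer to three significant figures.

Swamee-Jain (Type II): Q = -0.965·√(gD⁵h_f/L)·ln[ε/(3.7D) + √(3.17ν²L/(gD³h_f))]
√(gD⁵h_f/L) = √(9.81·0.525⁵·3.69/448) = 0.05677
ε/(3.7D) = 7.72×10^-7; √(3.17ν²L/(gD³h_f)) = 2.54×10^-5
Q = -0.965·0.05677·ln(2.613×10^-5) = 0.5781 m³/s
Check: V = 2.67 m/s, Re = 9.10×10^5, f = 0.01186, h_f = 3.68 m ≈ 3.69 m ✓

Q ≈ 0.578 m³/s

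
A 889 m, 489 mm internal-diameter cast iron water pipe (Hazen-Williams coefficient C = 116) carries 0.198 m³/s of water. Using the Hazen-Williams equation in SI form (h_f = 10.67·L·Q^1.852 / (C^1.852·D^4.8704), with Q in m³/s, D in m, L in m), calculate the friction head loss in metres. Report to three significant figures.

h_f ≈ 2.31 m

h_f = 10.67·889·0.198^1.852 / (116^1.852·0.489^4.8704) = 2.314 m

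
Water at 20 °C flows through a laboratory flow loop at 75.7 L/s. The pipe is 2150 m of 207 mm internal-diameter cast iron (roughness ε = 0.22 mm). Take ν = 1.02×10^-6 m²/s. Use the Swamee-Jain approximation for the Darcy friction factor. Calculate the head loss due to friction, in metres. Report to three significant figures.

V = 4Q/(πD²) = 4·0.0757/(π·0.207²) = 2.249 m/s
Re = VD/ν = 2.249·0.207/1.02×10^-6 = 4.56×10^5 → turbulent
ε/D = 0.22/207 = 0.00106
Swamee-Jain: f = 0.02068
h_f = f(L/D)V²/(2g) = 0.02068·(2150/0.207)·2.249²/(2·9.81) = 55.39 m

h_f ≈ 55.4 m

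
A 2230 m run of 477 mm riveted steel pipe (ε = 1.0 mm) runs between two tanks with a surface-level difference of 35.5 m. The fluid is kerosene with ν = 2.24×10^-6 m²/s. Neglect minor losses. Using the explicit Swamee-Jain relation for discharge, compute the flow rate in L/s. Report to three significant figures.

Q ≈ 445 L/s

Swamee-Jain (Type II): Q = -0.965·√(gD⁵h_f/L)·ln[ε/(3.7D) + √(3.17ν²L/(gD³h_f))]
√(gD⁵h_f/L) = √(9.81·0.477⁵·35.5/2230) = 0.06210
ε/(3.7D) = 5.67×10^-4; √(3.17ν²L/(gD³h_f)) = 3.06×10^-5
Q = -0.965·0.06210·ln(5.972×10^-4) = 0.4448 m³/s
Check: V = 2.49 m/s, Re = 5.30×10^5, f = 0.02416, h_f = 35.7 m ≈ 35.5 m ✓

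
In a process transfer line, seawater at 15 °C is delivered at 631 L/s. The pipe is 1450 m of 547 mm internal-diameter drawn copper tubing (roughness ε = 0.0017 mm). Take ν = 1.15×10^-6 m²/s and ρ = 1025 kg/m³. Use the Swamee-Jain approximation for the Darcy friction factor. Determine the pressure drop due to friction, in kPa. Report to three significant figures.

V = 4Q/(πD²) = 4·0.631/(π·0.547²) = 2.685 m/s
Re = VD/ν = 2.685·0.547/1.15×10^-6 = 1.28×10^6 → turbulent
ε/D = 0.0017/547 = 3.11×10^-6
Swamee-Jain: f = 0.01123
h_f = f(L/D)V²/(2g) = 0.01123·(1450/0.547)·2.685²/(2·9.81) = 10.94 m
Δp = ρg·h_f = 1025·9.81·10.94 = 110.0 kPa

Δp ≈ 110 kPa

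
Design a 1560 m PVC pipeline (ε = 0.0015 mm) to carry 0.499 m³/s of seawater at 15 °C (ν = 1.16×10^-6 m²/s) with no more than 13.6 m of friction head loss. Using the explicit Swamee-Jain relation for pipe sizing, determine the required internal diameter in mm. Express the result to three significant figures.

D ≈ 491 mm

Swamee-Jain (Type III): D = 0.66·[ε^1.25·(LQ²/(gh_f))^4.75 + ν·Q^9.4·(L/(gh_f))^5.2]^0.04
LQ²/(gh_f) = 2.912; L/(gh_f) = 11.69
Term 1 = ε^1.25·(…)^4.75 = 8.41×10^-6; Term 2 = ν·Q^9.4·(…)^5.2 = 6.02×10^-4
D = 0.66·(8.41×10^-6 + 6.02×10^-4)^0.04 = 0.4909 m = 491 mm
Check: V = 2.64 m/s, Re = 1.12×10^6, f = 0.01148, h_f = 12.9 m ≈ 13.6 m ✓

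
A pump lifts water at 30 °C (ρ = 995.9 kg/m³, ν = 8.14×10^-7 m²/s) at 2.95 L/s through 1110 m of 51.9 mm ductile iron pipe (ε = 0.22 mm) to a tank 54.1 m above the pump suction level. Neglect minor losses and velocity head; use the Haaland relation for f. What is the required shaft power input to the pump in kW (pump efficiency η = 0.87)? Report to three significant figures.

V = 4Q/(πD²) = 1.394 m/s; Re = 8.89×10^4; ε/D = 0.00424; f = 0.03002
h_f = f(L/D)V²/2g = 63.63 m
Total head H = z + h_f = 54.1 + 63.63 = 117.7 m
P_hyd = ρgQH = 995.9·9.81·0.00295·117.7 = 3.393 kW
P_shaft = P_hyd/η = 3.393/0.87 = 3.900 kW

P_shaft ≈ 3.90 kW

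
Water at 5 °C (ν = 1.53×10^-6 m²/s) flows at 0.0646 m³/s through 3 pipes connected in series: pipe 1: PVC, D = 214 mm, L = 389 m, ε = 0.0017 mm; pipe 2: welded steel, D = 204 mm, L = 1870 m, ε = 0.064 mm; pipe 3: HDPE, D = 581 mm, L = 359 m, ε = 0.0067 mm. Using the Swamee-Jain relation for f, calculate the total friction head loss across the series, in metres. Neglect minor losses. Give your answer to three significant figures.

H ≈ 36.2 m

Pipe 1: V = 1.796 m/s, Re = 2.51×10^5, ε/D = 7.94×10^-6, f = 0.01495, h_1 = f(L/D)V²/2g = 4.468 m
Pipe 2: V = 1.976 m/s, Re = 2.64×10^5, ε/D = 3.14×10^-4, f = 0.01737, h_2 = f(L/D)V²/2g = 31.70 m
Pipe 3: V = 0.2437 m/s, Re = 9.25×10^4, ε/D = 1.15×10^-5, f = 0.01822, h_3 = f(L/D)V²/2g = 0.03408 m
Series → Q common, losses add: H = Σh = 36.20 m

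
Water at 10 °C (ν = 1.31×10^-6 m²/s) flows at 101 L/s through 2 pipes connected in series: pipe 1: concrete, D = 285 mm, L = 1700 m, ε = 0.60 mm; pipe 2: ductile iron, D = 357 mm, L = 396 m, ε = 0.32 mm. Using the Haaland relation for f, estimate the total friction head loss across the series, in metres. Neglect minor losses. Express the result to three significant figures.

Pipe 1: V = 1.583 m/s, Re = 3.44×10^5, ε/D = 0.00211, f = 0.02424, h_1 = f(L/D)V²/2g = 18.47 m
Pipe 2: V = 1.009 m/s, Re = 2.75×10^5, ε/D = 8.96×10^-4, f = 0.02015, h_2 = f(L/D)V²/2g = 1.160 m
Series → Q common, losses add: H = Σh = 19.63 m

H ≈ 19.6 m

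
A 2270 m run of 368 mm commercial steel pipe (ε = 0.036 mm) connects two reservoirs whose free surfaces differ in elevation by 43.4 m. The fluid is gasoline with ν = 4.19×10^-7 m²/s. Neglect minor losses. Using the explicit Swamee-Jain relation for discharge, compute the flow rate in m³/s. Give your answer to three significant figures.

Q ≈ 0.353 m³/s

Swamee-Jain (Type II): Q = -0.965·√(gD⁵h_f/L)·ln[ε/(3.7D) + √(3.17ν²L/(gD³h_f))]
√(gD⁵h_f/L) = √(9.81·0.368⁵·43.4/2270) = 0.03558
ε/(3.7D) = 2.64×10^-5; √(3.17ν²L/(gD³h_f)) = 7.72×10^-6
Q = -0.965·0.03558·ln(3.416×10^-5) = 0.3531 m³/s
Check: V = 3.32 m/s, Re = 2.92×10^6, f = 0.01260, h_f = 43.7 m ≈ 43.4 m ✓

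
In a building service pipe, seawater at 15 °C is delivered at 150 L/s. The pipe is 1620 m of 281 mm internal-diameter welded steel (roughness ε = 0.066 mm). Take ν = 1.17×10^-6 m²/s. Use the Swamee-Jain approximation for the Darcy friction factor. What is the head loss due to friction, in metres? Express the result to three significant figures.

h_f ≈ 26.9 m

V = 4Q/(πD²) = 4·0.150/(π·0.281²) = 2.419 m/s
Re = VD/ν = 2.419·0.281/1.17×10^-6 = 5.81×10^5 → turbulent
ε/D = 0.066/281 = 2.35×10^-4
Swamee-Jain: f = 0.01565
h_f = f(L/D)V²/(2g) = 0.01565·(1620/0.281)·2.419²/(2·9.81) = 26.90 m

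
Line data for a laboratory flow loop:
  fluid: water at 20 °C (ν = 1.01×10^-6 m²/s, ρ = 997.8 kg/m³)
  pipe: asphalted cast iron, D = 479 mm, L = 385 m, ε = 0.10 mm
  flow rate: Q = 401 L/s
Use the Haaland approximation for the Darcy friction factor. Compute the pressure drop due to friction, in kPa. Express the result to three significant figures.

Δp ≈ 29.1 kPa

V = 4Q/(πD²) = 4·0.401/(π·0.479²) = 2.225 m/s
Re = VD/ν = 2.225·0.479/1.01×10^-6 = 1.06×10^6 → turbulent
ε/D = 0.10/479 = 2.09×10^-4
Haaland: f = 0.01466
h_f = f(L/D)V²/(2g) = 0.01466·(385/0.479)·2.225²/(2·9.81) = 2.973 m
Δp = ρg·h_f = 997.8·9.81·2.973 = 29.10 kPa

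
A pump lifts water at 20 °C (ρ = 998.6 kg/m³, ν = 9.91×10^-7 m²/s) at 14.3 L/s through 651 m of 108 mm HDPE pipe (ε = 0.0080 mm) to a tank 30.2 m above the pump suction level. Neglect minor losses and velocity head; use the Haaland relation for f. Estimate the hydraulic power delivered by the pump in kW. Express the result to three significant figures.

V = 4Q/(πD²) = 1.561 m/s; Re = 1.70×10^5; ε/D = 7.41×10^-5; f = 0.01645
h_f = f(L/D)V²/2g = 12.32 m
Total head H = z + h_f = 30.2 + 12.32 = 42.52 m
P_hyd = ρgQH = 998.6·9.81·0.0143·42.52 = 5.956 kW

P_hyd ≈ 5.96 kW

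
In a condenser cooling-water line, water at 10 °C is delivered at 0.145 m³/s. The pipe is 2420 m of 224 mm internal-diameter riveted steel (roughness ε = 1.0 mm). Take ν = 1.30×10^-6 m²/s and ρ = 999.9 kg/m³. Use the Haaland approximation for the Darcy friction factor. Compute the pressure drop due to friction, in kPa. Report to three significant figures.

Δp ≈ 2160 kPa

V = 4Q/(πD²) = 4·0.145/(π·0.224²) = 3.679 m/s
Re = VD/ν = 3.679·0.224/1.30×10^-6 = 6.34×10^5 → turbulent
ε/D = 1.0/224 = 0.00446
Haaland: f = 0.02956
h_f = f(L/D)V²/(2g) = 0.02956·(2420/0.224)·3.679²/(2·9.81) = 220.4 m
Δp = ρg·h_f = 999.9·9.81·220.4 = 2161 kPa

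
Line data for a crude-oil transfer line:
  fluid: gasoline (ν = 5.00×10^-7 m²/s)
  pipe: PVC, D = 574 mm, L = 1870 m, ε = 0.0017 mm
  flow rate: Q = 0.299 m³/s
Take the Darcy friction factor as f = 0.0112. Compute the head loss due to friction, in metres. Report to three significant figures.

V = 4Q/(πD²) = 4·0.299/(π·0.574²) = 1.155 m/s
h_f = f(L/D)V²/(2g) = 0.01120·(1870/0.574)·1.155²/(2·9.81) = 2.483 m

h_f ≈ 2.48 m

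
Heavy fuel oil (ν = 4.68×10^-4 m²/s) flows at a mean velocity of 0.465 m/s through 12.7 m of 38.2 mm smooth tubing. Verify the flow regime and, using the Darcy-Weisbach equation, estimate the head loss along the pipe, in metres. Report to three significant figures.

h_f ≈ 6.18 m

Re = VD/ν = 0.465·0.03820/4.68×10^-4 = 38.0 → laminar (Re < 2300)
f = 64/Re = 1.686
h_f = f(L/D)V²/(2g) = 1.686·(12.7/0.03820)·0.465²/(2·9.81) = 6.178 m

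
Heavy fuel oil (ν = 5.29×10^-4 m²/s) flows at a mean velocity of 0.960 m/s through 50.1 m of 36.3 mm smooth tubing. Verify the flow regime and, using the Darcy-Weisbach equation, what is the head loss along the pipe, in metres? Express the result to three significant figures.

Re = VD/ν = 0.960·0.03630/5.29×10^-4 = 65.9 → laminar (Re < 2300)
f = 64/Re = 0.9715
h_f = f(L/D)V²/(2g) = 0.9715·(50.1/0.03630)·0.960²/(2·9.81) = 62.98 m

h_f ≈ 63.0 m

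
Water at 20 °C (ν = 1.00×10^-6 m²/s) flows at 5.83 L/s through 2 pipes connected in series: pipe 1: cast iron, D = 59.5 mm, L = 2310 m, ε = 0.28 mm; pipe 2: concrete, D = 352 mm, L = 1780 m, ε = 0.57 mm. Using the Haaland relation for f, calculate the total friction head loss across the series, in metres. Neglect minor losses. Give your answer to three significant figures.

H ≈ 266 m

Pipe 1: V = 2.097 m/s, Re = 1.25×10^5, ε/D = 0.00471, f = 0.03059, h_1 = f(L/D)V²/2g = 266.1 m
Pipe 2: V = 0.05991 m/s, Re = 2.11×10^4, ε/D = 0.00162, f = 0.02853, h_2 = f(L/D)V²/2g = 0.02639 m
Series → Q common, losses add: H = Σh = 266.1 m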